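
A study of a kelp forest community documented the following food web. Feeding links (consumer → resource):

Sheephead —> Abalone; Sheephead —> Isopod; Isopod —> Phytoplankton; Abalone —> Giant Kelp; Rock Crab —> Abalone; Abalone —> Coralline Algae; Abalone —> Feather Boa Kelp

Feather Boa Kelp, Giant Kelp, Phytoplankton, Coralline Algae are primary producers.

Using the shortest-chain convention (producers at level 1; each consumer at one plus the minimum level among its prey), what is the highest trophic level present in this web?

3

Producers (level 1): Feather Boa Kelp, Giant Kelp, Phytoplankton, Coralline Algae.
Following each consumer down to its lowest-level prey: Feather Boa Kelp → Abalone → Sheephead (levels 1 through 3).
All prey of Sheephead (Abalone 2, Isopod 2) are at level 2 or above, so Sheephead is at level 1 + 2 = 3.
Every consumer has at least one prey at level 2 or below, so none exceeds level 3.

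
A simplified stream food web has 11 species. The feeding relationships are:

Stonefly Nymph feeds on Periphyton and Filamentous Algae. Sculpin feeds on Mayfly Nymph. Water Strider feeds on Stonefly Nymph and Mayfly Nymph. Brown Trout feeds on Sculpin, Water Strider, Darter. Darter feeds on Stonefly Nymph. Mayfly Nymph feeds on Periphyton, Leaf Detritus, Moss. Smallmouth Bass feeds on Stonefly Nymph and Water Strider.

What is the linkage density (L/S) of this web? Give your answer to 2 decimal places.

L/S = 1.27

There are L = 14 links among S = 11 species.
L/S = 14/11 = 1.2727 ≈ 1.27.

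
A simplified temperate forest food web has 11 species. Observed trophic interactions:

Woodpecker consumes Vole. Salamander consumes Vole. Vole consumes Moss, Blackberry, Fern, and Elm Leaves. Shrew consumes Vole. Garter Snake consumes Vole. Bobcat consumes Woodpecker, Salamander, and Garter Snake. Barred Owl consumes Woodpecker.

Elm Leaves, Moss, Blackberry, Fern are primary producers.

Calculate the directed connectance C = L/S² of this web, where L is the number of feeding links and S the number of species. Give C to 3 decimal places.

The web has S = 11 species and L = 12 feeding links.
C = L / S² = 12 / 121 = 0.0992 ≈ 0.099.

C = 0.099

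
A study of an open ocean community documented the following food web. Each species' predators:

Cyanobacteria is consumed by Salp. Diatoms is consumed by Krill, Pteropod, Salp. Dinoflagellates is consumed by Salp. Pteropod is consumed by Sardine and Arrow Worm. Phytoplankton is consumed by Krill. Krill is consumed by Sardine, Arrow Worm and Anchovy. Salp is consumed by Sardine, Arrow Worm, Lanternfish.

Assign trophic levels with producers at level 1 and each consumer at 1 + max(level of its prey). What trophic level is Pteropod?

Trophic level 2

Diatoms is a producer → level 1.
Pteropod eats Diatoms → level 2.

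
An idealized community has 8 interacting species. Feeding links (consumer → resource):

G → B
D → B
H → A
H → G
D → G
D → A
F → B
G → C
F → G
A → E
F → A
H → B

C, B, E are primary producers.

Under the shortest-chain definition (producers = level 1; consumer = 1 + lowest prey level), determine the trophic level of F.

B is a producer → level 1.
F eats B → level 2.

Trophic level 2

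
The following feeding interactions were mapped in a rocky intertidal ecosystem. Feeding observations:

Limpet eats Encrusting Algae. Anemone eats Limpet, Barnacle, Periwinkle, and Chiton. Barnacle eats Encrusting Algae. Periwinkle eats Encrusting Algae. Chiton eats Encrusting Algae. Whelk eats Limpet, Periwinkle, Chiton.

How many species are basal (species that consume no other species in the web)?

1

Basal species (no prey listed): Encrusting Algae.
Count: 1.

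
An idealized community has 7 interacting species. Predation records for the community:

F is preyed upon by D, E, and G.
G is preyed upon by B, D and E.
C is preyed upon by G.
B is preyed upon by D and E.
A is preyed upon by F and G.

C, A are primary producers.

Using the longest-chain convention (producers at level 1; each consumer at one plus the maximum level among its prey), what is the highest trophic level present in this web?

Producers (level 1): C, A.
A → F → G → B → D gives D level 5.
No species has a prey at level 5, so no species reaches level 6.

5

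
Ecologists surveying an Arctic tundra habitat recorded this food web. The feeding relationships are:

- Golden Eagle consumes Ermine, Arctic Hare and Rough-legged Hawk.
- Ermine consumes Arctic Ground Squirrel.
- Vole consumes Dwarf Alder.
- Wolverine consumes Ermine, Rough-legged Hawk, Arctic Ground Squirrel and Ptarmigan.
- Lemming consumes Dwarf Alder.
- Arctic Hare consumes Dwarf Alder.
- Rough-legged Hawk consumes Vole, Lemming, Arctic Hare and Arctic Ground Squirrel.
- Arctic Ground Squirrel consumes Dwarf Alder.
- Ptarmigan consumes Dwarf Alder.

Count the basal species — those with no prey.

1

Basal species (no prey listed): Dwarf Alder.
Count: 1.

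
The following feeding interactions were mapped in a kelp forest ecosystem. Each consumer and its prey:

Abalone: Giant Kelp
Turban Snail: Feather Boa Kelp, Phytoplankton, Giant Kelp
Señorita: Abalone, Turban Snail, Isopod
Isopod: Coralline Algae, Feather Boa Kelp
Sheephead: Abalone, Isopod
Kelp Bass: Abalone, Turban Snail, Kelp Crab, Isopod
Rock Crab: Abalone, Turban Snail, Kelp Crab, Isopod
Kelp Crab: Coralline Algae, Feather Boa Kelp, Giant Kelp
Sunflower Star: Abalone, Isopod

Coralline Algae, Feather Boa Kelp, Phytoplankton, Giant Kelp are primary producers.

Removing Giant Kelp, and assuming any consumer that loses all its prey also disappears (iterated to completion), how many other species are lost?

Remove Giant Kelp.
Round 1: Abalone (all prey gone) → extinct.
No further losses. Total secondary extinctions: 1.

1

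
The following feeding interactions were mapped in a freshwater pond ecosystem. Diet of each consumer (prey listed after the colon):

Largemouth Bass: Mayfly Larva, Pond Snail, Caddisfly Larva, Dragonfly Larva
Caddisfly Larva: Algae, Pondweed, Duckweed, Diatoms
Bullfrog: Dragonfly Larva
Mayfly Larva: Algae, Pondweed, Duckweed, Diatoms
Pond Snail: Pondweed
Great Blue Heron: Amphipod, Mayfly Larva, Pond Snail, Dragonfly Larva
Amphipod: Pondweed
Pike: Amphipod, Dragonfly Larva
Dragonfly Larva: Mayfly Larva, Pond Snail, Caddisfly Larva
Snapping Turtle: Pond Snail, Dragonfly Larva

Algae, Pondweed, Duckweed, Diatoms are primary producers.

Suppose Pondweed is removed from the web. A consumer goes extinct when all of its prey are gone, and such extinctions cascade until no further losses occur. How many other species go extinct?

2

Remove Pondweed.
Round 1: Amphipod (all prey gone), Pond Snail (all prey gone) → extinct.
No further losses. Total secondary extinctions: 2.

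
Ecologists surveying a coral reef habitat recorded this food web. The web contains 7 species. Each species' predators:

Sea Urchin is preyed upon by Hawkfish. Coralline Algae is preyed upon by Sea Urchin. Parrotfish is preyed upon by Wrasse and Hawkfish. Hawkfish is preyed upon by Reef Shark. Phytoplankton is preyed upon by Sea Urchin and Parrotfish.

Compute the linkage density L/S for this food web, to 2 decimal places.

There are L = 7 links among S = 7 species.
L/S = 7/7 = 1.0000 ≈ 1.00.

L/S = 1.00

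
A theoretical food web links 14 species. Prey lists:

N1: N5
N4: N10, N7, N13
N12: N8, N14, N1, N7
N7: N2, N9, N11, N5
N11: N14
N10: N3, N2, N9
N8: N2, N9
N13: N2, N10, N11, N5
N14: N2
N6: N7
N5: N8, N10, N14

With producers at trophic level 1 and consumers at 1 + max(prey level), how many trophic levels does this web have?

Producers (level 1): N3, N2, N9.
N2 → N14 → N11 → N7 → N4 gives N4 level 5.
No species has a prey at level 5, so no species reaches level 6.

5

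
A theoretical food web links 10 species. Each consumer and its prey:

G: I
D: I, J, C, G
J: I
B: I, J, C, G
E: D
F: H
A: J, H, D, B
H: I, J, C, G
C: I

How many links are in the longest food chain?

3 links

One longest chain: I → J → H → F.
It has 4 species and 3 links.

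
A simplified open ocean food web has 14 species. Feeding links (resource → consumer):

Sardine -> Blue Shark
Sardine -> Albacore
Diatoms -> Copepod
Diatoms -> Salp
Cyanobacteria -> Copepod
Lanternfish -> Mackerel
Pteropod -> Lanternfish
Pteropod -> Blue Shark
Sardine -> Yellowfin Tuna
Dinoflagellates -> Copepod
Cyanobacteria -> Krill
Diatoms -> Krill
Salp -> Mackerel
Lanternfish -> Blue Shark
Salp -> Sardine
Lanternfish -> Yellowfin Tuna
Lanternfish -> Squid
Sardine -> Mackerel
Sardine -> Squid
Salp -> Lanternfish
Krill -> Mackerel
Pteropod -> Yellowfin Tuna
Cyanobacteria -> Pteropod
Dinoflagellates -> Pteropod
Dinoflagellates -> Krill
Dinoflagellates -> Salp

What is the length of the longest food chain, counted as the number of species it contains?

4 species

One longest chain: Dinoflagellates → Pteropod → Lanternfish → Squid.
It has 4 species and 3 links.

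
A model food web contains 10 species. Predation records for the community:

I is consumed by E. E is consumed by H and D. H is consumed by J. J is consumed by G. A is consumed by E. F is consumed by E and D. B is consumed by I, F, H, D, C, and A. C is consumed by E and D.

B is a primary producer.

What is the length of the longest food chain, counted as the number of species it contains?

6 species

One longest chain: B → A → E → H → J → G.
It has 6 species and 5 links.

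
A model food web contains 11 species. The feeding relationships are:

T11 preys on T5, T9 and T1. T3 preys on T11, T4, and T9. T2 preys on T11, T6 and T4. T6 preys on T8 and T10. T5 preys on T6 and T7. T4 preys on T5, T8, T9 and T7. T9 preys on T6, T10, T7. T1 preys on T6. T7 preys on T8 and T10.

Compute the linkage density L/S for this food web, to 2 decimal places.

There are L = 23 links among S = 11 species.
L/S = 23/11 = 2.0909 ≈ 2.09.

L/S = 2.09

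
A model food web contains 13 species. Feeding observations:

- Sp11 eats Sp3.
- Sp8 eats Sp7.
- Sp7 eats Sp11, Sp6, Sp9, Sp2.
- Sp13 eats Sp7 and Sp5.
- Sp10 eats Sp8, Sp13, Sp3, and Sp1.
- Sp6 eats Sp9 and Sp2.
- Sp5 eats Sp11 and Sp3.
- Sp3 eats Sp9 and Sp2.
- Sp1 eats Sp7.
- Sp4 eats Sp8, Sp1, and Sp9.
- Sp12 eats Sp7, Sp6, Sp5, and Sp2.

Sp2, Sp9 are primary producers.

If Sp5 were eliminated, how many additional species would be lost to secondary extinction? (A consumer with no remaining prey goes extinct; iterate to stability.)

0

Remove Sp5.
Every predator of it retains at least one other prey: Sp13 still has Sp7; Sp12 still has Sp2, Sp6, Sp7.
No consumer loses all prey, so no secondary extinctions occur.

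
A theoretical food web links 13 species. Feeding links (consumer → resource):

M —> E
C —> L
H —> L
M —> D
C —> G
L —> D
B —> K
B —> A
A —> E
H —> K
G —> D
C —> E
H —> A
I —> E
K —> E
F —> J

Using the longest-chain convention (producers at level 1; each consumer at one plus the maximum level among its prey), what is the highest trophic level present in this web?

Producers (level 1): E, D, J.
E → A → B gives B level 3.
No species has a prey at level 3, so no species reaches level 4.

3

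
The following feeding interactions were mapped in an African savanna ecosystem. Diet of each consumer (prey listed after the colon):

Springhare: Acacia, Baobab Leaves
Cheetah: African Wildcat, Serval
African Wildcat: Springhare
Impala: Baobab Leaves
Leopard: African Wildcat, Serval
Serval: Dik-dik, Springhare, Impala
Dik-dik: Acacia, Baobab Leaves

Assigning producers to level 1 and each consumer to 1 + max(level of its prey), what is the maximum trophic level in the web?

Producers (level 1): Acacia, Baobab Leaves.
Acacia → Springhare → African Wildcat → Leopard gives Leopard level 4.
No species has a prey at level 4, so no species reaches level 5.

4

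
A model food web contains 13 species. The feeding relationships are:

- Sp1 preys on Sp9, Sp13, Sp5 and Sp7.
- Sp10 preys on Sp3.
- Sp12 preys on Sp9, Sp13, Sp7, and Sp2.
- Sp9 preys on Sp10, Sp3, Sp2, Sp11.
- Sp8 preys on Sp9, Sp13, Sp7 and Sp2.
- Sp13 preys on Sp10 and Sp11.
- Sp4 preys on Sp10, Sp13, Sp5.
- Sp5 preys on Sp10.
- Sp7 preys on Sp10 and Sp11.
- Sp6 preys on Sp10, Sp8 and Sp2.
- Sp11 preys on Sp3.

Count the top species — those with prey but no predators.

4

Top species (has prey, but nothing eats it): Sp4, Sp1, Sp12, Sp6.
Count: 4.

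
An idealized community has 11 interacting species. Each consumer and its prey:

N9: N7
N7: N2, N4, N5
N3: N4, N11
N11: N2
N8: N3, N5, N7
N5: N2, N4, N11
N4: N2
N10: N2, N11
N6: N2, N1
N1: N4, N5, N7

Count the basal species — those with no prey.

Basal species (no prey listed): N2.
Count: 1.

1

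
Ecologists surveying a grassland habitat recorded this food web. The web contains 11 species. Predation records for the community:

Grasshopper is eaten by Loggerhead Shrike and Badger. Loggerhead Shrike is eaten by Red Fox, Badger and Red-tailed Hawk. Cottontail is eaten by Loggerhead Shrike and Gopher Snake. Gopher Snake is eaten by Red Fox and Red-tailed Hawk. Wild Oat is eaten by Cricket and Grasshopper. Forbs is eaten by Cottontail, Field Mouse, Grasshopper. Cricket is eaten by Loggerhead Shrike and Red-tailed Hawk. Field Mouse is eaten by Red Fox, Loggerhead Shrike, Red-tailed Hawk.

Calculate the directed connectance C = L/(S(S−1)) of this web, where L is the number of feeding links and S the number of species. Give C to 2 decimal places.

C = 0.17

The web has S = 11 species and L = 19 feeding links.
C = L / (S(S−1)) = 19 / 110 = 0.1727 ≈ 0.17.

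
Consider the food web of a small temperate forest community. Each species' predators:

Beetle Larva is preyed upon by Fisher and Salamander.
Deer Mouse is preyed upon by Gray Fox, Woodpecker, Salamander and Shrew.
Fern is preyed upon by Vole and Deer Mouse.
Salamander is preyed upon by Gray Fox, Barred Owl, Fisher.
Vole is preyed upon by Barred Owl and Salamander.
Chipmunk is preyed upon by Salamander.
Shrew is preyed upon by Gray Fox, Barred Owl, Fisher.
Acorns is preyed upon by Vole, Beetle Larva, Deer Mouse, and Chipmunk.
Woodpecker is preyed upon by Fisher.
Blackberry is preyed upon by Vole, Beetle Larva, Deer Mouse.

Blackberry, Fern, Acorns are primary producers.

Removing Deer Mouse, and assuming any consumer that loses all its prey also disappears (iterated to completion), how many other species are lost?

Remove Deer Mouse.
Round 1: Shrew (all prey gone), Woodpecker (all prey gone) → extinct.
No further losses. Total secondary extinctions: 2.

2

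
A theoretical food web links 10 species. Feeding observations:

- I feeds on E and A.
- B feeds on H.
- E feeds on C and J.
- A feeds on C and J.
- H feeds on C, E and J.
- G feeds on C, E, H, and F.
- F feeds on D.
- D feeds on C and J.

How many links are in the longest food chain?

One longest chain: C → E → H → B.
It has 4 species and 3 links.

3 links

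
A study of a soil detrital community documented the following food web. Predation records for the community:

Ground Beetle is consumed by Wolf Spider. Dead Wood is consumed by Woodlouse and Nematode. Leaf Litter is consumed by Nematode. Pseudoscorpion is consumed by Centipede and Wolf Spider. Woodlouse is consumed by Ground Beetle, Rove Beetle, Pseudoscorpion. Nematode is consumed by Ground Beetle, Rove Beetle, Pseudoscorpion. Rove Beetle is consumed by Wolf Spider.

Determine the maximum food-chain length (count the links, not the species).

3 links

One longest chain: Dead Wood → Woodlouse → Pseudoscorpion → Centipede.
It has 4 species and 3 links.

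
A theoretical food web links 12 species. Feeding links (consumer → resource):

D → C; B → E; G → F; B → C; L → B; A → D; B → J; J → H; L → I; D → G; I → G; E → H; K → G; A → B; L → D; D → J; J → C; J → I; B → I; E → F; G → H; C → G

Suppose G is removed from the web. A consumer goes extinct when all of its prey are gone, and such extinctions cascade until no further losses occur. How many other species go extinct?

Remove G.
Round 1: I (all prey gone), K (all prey gone), C (all prey gone) → extinct.
No further losses. Total secondary extinctions: 3.

3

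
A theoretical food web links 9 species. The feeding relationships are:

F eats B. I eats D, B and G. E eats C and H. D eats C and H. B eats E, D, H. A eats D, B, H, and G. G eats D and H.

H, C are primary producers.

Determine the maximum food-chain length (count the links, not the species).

One longest chain: H → D → B → A.
It has 4 species and 3 links.

3 links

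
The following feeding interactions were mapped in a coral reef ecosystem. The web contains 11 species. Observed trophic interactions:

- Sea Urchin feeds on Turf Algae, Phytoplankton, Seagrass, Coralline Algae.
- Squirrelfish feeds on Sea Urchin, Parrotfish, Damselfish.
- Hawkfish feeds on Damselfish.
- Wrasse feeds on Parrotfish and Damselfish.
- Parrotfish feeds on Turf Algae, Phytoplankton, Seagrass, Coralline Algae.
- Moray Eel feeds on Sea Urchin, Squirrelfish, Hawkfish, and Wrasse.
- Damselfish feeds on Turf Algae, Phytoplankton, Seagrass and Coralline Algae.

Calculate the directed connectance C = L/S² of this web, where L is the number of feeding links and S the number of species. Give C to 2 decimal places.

The web has S = 11 species and L = 22 feeding links.
C = L / S² = 22 / 121 = 0.1818 ≈ 0.18.

C = 0.18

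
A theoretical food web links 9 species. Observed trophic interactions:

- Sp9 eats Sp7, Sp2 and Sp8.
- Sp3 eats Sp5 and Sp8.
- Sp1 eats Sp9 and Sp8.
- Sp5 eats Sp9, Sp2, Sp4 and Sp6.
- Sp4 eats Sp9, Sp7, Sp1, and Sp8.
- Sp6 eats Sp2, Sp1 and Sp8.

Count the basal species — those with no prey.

Basal species (no prey listed): Sp8, Sp7, Sp2.
Count: 3.

3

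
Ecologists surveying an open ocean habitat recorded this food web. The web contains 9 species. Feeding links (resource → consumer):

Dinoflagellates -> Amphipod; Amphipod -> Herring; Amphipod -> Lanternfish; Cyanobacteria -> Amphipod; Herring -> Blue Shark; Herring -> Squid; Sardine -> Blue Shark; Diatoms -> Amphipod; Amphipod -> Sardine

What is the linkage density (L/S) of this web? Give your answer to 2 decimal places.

L/S = 1.00

There are L = 9 links among S = 9 species.
L/S = 9/9 = 1.0000 ≈ 1.00.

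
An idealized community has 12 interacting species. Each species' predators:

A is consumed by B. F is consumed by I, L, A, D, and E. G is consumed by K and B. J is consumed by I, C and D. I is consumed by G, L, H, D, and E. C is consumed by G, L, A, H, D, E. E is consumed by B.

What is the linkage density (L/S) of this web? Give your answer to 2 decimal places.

L/S = 1.92

There are L = 23 links among S = 12 species.
L/S = 23/12 = 1.9167 ≈ 1.92.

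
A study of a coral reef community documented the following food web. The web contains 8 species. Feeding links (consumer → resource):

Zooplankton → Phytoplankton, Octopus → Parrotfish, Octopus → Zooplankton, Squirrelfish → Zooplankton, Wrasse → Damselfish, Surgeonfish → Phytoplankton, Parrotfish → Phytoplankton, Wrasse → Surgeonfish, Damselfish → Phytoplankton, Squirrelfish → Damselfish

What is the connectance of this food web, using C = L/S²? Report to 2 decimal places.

C = 0.16

The web has S = 8 species and L = 10 feeding links.
C = L / S² = 10 / 64 = 0.1562 ≈ 0.16.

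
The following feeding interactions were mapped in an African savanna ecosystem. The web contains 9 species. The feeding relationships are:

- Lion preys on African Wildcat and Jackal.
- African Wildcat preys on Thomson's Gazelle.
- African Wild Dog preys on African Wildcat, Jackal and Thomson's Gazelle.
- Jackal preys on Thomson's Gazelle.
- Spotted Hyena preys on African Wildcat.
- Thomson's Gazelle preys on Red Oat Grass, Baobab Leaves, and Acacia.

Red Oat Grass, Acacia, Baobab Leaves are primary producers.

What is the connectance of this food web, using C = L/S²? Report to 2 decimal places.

The web has S = 9 species and L = 11 feeding links.
C = L / S² = 11 / 81 = 0.1358 ≈ 0.14.

C = 0.14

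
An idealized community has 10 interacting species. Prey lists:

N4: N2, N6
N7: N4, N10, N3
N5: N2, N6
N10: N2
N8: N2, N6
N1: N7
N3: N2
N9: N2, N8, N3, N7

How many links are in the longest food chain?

One longest chain: N2 → N4 → N7 → N9.
It has 4 species and 3 links.

3 links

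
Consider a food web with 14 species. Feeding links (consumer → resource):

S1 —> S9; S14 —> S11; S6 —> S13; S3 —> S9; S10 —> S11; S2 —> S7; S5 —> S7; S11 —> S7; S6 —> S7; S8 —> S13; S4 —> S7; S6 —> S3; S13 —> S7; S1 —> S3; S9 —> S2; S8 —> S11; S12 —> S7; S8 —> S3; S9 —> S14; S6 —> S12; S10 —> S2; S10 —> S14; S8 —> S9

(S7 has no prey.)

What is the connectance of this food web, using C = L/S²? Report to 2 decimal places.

C = 0.12

The web has S = 14 species and L = 23 feeding links.
C = L / S² = 23 / 196 = 0.1173 ≈ 0.12.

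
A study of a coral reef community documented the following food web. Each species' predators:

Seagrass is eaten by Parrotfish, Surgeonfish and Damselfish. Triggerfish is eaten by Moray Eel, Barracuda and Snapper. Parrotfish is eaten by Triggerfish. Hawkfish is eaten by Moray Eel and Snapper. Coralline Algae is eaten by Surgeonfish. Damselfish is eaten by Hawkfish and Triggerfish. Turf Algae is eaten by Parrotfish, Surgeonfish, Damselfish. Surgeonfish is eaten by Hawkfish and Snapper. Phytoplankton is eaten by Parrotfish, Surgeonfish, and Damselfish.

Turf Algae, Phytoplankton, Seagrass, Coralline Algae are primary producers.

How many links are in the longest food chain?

One longest chain: Turf Algae → Parrotfish → Triggerfish → Barracuda.
It has 4 species and 3 links.

3 links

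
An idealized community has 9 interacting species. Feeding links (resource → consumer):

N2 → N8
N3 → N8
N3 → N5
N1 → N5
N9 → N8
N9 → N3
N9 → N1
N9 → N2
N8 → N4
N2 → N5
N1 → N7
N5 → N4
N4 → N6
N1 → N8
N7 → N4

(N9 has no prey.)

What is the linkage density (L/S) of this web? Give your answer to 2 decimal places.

L/S = 1.67

There are L = 15 links among S = 9 species.
L/S = 15/9 = 1.6667 ≈ 1.67.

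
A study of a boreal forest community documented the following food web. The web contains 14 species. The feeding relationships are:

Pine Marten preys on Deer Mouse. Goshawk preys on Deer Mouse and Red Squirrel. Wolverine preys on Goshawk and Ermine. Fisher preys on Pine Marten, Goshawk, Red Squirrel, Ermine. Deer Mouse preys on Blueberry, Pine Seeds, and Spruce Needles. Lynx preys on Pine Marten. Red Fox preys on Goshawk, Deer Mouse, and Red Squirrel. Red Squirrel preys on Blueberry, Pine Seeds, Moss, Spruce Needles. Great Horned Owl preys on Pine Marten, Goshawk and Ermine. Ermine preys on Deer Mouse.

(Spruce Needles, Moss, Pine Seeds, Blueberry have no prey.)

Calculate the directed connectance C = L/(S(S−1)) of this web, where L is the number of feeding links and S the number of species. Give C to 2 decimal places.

The web has S = 14 species and L = 24 feeding links.
C = L / (S(S−1)) = 24 / 182 = 0.1319 ≈ 0.13.

C = 0.13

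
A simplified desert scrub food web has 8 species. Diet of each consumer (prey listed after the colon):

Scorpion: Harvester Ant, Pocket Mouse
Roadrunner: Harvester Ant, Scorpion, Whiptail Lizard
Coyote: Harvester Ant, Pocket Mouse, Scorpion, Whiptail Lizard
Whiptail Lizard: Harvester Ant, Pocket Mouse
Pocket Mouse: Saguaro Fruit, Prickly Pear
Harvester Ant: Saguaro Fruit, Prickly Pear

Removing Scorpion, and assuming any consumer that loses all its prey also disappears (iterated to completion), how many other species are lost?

Remove Scorpion.
Every predator of it retains at least one other prey: Roadrunner still has Harvester Ant, Whiptail Lizard; Coyote still has Harvester Ant, Pocket Mouse, Whiptail Lizard.
No consumer loses all prey, so no secondary extinctions occur.

0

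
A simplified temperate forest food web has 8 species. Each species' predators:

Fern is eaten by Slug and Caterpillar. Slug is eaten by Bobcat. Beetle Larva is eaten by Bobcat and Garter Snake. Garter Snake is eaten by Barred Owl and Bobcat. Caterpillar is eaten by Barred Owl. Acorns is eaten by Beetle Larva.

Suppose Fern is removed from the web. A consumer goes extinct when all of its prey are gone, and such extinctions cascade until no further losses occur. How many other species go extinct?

Remove Fern.
Round 1: Caterpillar (all prey gone), Slug (all prey gone) → extinct.
No further losses. Total secondary extinctions: 2.

2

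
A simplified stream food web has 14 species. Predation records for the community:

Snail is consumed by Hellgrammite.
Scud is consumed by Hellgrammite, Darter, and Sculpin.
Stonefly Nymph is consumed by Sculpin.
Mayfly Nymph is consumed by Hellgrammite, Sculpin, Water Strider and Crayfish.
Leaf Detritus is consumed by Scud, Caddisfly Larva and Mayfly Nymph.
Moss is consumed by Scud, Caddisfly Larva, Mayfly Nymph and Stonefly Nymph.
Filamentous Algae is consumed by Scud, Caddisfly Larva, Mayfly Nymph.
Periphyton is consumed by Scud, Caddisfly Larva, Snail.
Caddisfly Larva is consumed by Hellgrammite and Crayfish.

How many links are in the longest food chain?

2 links

One longest chain: Moss → Stonefly Nymph → Sculpin.
It has 3 species and 2 links.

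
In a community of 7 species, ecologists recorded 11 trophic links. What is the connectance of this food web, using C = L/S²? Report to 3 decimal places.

The web has S = 7 species and L = 11 feeding links.
C = L / S² = 11 / 49 = 0.2245 ≈ 0.224.

C = 0.224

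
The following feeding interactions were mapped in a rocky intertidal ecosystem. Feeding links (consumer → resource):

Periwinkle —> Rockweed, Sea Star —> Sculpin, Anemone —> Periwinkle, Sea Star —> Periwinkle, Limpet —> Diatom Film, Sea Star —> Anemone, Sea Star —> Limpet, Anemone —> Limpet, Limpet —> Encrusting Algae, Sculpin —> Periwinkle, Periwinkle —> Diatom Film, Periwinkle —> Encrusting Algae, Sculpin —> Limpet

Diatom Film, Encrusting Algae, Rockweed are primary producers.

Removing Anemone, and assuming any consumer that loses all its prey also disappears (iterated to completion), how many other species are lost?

Remove Anemone.
Every predator of it retains at least one other prey: Sea Star still has Limpet, Periwinkle, Sculpin.
No consumer loses all prey, so no secondary extinctions occur.

0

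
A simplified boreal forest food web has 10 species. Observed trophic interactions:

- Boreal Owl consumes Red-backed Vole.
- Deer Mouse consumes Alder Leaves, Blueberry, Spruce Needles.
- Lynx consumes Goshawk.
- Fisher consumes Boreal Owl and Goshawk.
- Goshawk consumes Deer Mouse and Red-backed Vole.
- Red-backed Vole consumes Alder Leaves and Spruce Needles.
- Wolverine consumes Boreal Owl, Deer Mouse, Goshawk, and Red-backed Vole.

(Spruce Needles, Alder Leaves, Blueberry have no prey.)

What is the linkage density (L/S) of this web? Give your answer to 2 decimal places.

L/S = 1.50

There are L = 15 links among S = 10 species.
L/S = 15/10 = 1.5000 ≈ 1.50.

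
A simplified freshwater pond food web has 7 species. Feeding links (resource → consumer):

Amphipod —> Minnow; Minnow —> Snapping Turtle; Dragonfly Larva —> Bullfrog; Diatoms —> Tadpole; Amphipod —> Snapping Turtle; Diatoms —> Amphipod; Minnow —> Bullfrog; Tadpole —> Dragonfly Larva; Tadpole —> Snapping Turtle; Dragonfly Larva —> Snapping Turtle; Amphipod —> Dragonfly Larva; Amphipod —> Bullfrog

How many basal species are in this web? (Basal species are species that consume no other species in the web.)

Basal species (no prey listed): Diatoms.
Count: 1.

1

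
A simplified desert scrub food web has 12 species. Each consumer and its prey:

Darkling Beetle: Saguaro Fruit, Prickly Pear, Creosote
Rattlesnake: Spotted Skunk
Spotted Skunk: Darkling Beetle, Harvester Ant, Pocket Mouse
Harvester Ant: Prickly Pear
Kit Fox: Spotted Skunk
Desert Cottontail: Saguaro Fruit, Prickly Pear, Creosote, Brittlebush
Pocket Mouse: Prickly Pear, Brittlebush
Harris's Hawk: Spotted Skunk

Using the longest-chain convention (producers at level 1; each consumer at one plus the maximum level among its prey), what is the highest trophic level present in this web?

Producers (level 1): Saguaro Fruit, Prickly Pear, Creosote, Brittlebush.
Saguaro Fruit → Darkling Beetle → Spotted Skunk → Kit Fox gives Kit Fox level 4.
No species has a prey at level 4, so no species reaches level 5.

4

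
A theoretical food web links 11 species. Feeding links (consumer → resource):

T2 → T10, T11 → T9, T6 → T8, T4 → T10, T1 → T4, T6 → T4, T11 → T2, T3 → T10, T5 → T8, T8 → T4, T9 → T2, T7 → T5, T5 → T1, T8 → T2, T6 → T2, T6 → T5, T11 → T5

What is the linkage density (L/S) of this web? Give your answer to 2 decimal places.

There are L = 17 links among S = 11 species.
L/S = 17/11 = 1.5455 ≈ 1.55.

L/S = 1.55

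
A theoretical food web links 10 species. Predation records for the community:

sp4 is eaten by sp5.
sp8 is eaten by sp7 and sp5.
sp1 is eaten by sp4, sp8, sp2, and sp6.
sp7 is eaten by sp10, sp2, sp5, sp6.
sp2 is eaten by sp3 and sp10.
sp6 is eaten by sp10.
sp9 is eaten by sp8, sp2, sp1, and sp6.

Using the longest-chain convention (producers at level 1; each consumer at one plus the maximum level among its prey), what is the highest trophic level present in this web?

6

Producers (level 1): sp9.
sp9 → sp1 → sp8 → sp7 → sp2 → sp3 gives sp3 level 6.
No species has a prey at level 6, so no species reaches level 7.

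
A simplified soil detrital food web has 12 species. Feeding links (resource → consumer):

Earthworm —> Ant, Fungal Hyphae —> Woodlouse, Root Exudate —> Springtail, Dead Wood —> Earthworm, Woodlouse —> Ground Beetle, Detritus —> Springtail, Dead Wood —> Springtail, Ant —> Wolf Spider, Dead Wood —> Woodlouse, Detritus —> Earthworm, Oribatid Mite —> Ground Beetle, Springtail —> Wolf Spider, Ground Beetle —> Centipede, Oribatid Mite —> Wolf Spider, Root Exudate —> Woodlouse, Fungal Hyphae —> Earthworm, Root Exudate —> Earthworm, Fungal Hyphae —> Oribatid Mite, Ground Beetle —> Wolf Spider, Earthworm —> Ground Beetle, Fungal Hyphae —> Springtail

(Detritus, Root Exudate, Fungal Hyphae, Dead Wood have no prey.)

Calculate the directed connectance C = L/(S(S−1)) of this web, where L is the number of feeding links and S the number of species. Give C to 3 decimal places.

C = 0.159

The web has S = 12 species and L = 21 feeding links.
C = L / (S(S−1)) = 21 / 132 = 0.1591 ≈ 0.159.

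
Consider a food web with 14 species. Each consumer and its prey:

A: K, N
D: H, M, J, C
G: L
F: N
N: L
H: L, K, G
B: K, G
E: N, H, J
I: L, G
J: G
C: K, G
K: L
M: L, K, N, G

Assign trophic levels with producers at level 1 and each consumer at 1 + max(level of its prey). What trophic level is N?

Trophic level 2

L is a producer → level 1.
N eats L → level 2.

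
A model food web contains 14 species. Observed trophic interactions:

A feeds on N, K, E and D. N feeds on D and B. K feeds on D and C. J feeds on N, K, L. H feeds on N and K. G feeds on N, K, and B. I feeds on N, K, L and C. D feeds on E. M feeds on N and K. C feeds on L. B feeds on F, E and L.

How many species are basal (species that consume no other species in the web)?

3

Basal species (no prey listed): F, E, L.
Count: 3.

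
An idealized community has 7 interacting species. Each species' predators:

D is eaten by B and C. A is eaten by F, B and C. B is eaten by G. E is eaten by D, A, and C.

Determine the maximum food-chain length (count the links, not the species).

One longest chain: E → D → B → G.
It has 4 species and 3 links.

3 links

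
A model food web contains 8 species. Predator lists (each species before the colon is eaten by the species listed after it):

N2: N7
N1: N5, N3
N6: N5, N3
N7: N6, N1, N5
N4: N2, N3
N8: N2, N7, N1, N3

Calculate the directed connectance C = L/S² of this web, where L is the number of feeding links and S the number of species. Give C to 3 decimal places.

C = 0.219

The web has S = 8 species and L = 14 feeding links.
C = L / S² = 14 / 64 = 0.2188 ≈ 0.219.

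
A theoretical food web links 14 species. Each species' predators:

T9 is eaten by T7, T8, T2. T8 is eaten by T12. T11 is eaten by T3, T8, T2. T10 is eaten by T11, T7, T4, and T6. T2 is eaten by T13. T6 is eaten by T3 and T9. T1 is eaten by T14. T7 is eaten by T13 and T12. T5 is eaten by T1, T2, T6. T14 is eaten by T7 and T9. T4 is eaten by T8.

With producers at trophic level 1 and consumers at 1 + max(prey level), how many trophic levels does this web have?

Producers (level 1): T10, T5.
T5 → T1 → T14 → T9 → T7 → T13 gives T13 level 6.
No species has a prey at level 6, so no species reaches level 7.

6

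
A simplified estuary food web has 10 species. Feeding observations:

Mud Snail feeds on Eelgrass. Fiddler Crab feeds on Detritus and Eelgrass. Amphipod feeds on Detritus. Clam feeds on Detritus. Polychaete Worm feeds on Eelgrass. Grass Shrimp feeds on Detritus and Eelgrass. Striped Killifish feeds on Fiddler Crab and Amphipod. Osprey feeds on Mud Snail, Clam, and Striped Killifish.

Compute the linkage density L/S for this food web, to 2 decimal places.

L/S = 1.30

There are L = 13 links among S = 10 species.
L/S = 13/10 = 1.3000 ≈ 1.30.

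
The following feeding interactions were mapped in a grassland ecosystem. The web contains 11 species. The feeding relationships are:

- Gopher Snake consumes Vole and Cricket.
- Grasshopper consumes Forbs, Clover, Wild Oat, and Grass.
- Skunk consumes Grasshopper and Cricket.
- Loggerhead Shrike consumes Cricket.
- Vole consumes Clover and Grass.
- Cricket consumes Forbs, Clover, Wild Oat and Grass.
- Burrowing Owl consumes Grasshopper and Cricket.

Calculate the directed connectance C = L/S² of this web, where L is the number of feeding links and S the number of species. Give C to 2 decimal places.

The web has S = 11 species and L = 17 feeding links.
C = L / S² = 17 / 121 = 0.1405 ≈ 0.14.

C = 0.14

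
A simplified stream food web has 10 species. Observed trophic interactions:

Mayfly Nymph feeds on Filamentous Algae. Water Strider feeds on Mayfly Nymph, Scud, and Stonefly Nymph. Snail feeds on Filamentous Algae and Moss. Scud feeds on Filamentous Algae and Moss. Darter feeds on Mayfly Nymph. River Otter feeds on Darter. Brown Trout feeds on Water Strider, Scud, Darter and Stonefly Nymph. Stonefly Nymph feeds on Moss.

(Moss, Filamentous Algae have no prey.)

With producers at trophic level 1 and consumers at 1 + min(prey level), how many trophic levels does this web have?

4

Producers (level 1): Moss, Filamentous Algae.
Following each consumer down to its lowest-level prey: Filamentous Algae → Mayfly Nymph → Darter → River Otter (levels 1 through 4).
All prey of River Otter (Darter 3) are at level 3 or above, so River Otter is at level 1 + 3 = 4.
Every consumer has at least one prey at level 3 or below, so none exceeds level 4.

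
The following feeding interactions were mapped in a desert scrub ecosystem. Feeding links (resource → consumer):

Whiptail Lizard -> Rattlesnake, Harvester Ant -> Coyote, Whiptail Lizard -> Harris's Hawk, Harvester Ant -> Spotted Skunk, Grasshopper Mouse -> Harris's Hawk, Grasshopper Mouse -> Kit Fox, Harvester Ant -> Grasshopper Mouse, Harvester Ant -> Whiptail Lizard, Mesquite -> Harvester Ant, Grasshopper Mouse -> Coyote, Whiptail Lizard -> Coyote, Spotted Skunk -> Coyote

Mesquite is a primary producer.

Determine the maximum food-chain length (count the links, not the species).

3 links

One longest chain: Mesquite → Harvester Ant → Whiptail Lizard → Harris's Hawk.
It has 4 species and 3 links.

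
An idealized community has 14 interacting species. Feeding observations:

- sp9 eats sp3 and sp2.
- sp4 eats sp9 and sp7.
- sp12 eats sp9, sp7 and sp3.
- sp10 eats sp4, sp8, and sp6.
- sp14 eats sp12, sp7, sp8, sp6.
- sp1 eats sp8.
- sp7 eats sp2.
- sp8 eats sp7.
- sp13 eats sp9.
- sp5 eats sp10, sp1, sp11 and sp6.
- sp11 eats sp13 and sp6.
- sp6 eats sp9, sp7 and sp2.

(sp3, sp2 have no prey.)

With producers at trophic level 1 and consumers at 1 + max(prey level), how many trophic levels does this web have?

5

Producers (level 1): sp3, sp2.
sp3 → sp9 → sp13 → sp11 → sp5 gives sp5 level 5.
No species has a prey at level 5, so no species reaches level 6.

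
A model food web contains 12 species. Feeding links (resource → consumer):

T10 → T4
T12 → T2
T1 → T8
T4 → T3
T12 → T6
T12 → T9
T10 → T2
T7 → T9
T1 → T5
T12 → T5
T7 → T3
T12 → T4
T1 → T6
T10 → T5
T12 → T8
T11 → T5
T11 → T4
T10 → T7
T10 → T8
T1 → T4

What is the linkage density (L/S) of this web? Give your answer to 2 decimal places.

There are L = 20 links among S = 12 species.
L/S = 20/12 = 1.6667 ≈ 1.67.

L/S = 1.67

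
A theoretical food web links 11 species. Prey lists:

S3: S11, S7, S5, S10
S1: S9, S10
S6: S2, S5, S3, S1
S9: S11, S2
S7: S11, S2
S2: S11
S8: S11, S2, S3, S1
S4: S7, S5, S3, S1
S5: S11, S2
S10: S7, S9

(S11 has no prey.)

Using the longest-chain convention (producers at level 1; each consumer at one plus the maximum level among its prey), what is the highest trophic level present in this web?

6

Producers (level 1): S11.
S11 → S2 → S7 → S10 → S3 → S8 gives S8 level 6.
No species has a prey at level 6, so no species reaches level 7.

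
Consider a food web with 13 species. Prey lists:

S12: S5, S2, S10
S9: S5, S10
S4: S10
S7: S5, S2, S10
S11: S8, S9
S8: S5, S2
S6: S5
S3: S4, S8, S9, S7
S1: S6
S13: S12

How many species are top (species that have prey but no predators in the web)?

4

Top species (has prey, but nothing eats it): S13, S1, S3, S11.
Count: 4.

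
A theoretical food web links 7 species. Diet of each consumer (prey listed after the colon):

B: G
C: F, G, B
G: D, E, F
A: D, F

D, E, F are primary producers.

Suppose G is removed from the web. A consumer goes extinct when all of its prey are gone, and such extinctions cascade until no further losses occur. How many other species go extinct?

Remove G.
Round 1: B (all prey gone) → extinct.
No further losses. Total secondary extinctions: 1.

1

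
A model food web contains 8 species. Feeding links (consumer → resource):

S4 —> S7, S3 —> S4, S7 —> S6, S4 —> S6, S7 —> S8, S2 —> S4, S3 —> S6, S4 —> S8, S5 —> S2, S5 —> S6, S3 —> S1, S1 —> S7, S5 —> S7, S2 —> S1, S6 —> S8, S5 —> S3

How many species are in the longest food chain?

6 species

One longest chain: S8 → S6 → S7 → S1 → S3 → S5.
It has 6 species and 5 links.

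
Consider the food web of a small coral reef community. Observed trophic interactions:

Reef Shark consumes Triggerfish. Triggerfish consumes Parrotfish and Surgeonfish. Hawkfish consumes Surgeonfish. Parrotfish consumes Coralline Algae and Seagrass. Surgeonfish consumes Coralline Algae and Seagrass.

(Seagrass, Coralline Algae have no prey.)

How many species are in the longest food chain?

4 species

One longest chain: Seagrass → Parrotfish → Triggerfish → Reef Shark.
It has 4 species and 3 links.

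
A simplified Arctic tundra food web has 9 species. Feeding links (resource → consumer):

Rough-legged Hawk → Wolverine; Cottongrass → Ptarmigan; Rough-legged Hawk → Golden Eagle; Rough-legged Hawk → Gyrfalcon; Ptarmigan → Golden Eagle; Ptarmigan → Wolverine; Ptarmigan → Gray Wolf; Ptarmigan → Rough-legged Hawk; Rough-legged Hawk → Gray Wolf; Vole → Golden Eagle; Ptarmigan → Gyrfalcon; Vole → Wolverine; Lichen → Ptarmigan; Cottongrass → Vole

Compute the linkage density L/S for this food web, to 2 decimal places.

There are L = 14 links among S = 9 species.
L/S = 14/9 = 1.5556 ≈ 1.56.

L/S = 1.56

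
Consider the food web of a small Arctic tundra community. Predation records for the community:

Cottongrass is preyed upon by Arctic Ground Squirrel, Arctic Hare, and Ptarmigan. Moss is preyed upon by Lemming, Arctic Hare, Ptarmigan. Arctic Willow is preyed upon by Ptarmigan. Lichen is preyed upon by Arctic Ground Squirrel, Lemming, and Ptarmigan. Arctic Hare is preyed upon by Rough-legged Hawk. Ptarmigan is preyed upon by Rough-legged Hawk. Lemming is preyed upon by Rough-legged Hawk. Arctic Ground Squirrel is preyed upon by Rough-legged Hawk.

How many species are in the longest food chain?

One longest chain: Moss → Arctic Hare → Rough-legged Hawk.
It has 3 species and 2 links.

3 species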